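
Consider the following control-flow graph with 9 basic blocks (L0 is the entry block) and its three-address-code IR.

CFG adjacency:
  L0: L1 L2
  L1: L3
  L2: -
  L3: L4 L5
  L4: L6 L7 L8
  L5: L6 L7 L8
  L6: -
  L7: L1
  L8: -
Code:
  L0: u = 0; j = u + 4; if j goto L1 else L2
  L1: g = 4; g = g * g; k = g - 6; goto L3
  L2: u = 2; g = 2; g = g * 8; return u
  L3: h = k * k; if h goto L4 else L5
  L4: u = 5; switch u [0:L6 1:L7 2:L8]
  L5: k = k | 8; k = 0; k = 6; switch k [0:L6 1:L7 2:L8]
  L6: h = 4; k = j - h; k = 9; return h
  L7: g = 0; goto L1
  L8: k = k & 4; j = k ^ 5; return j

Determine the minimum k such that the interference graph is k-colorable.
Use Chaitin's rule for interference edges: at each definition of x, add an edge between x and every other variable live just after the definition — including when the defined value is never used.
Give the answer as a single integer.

Answer: 3

Derivation:
Block summaries:
  L0: def={j,u} ue=∅
  L1: def={g,k} ue=∅
  L2: def={g,u} ue=∅
  L3: def={h} ue={k}
  L4: def={u} ue=∅
  L5: def={k} ue={k}
  L6: def={h,k} ue={j}
  L7: def={g} ue=∅
  L8: def={j,k} ue={k}

Liveness:
  L0 li=∅ lo={j}
  L1 li={j} lo={j,k}
  L2 li=∅ lo=∅
  L3 li={j,k} lo={j,k}
  L4 li={j,k} lo={j,k}
  L5 li={j,k} lo={j,k}
  L6 li={j} lo=∅
  L7 li={j} lo={j}
  L8 li={k} lo=∅

Interfere edges:
  g — {j,u}
  h — {j,k}
  j — {g,h,k,u}
  k — {h,j,u}
  u — {g,j,k}

Colouring:
  clique {g,j,u} ⇒ need ≥ 3
  assign g→r1 h→r2 j→r0 k→r1 u→r2 — no edge inside a register ⇒ χ ≤ 3
  χ = 3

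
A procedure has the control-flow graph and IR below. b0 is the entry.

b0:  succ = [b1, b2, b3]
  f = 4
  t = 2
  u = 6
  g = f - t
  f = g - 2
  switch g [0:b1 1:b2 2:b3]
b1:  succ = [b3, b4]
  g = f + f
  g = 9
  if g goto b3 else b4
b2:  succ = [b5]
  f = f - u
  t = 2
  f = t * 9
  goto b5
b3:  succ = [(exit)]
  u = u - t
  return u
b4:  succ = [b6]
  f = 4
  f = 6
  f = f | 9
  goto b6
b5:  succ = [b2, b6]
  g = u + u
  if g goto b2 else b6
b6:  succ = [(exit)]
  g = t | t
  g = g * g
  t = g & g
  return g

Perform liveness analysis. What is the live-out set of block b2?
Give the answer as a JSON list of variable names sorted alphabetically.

Per-block:
  b0: def={f,g,t,u} ue=∅
  b1: def={g} ue={f}
  b2: def={f,t} ue={f,u}
  b3: def={u} ue={t,u}
  b4: def={f} ue=∅
  b5: def={g} ue={u}
  b6: def={g,t} ue={t}

Live sets:
  b0: in=∅ out={f,t,u}
  b1: in={f,t,u} out={t,u}
  b2: in={f,u} out={f,t,u}
  b3: in={t,u} out=∅
  b4: in={t} out={t}
  b5: in={f,t,u} out={f,t,u}
  b6: in={t} out=∅

live-out(b2) = ["f", "t", "u"]

Answer: ["f", "t", "u"]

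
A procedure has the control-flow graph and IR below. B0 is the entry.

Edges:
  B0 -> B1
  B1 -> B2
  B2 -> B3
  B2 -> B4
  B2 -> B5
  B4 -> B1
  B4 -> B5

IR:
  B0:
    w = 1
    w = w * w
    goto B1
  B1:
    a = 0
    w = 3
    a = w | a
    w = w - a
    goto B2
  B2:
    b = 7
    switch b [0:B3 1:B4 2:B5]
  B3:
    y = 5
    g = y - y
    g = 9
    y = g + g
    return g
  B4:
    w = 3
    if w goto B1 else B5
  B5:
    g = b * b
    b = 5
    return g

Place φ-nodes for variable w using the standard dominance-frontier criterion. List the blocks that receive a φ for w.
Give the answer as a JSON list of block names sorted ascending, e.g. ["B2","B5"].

idom tree: B1←B0 B2←B1 B3←B2 B4←B2 B5←B2
Join-block Dom:
  B1: preds {B0,B4}: {B0} ∩ {B0,B1,B2,B4} = {B0}; idom=B0
  B5: preds {B2,B4}: {B0,B1,B2} ∩ {B0,B1,B2,B4} = {B0,B1,B2}; idom=B2

DF walk-up:
  join B1 pred B0: · stop@B0
  join B1 pred B4: B4→B2→B1 stop@B0
  join B5 pred B2: · stop@B2
  join B5 pred B4: B4 stop@B2
  B0 → ∅
  B1 → {B1}
  B2 → {B1}
  B3 → ∅
  B4 → {B1,B5}
  B5 → ∅

φ for w: defs {B0,B1,B4}
  DF⁺ = {B1,B5}

Answer: ["B1", "B5"]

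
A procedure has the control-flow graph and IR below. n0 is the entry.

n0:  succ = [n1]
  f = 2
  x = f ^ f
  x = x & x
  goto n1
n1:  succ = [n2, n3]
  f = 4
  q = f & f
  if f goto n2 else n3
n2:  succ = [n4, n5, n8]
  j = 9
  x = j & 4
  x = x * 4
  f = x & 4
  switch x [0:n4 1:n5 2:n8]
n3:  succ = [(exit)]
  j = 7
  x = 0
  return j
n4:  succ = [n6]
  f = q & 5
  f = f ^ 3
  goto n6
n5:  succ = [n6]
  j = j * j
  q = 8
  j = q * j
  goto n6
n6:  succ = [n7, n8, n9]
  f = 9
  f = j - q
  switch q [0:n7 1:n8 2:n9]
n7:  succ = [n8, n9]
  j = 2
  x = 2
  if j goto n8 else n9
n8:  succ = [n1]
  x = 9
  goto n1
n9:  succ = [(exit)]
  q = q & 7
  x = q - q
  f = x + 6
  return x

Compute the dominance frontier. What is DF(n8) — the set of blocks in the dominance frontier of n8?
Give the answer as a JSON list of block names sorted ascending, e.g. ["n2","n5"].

Answer: ["n1"]

Working:
idom tree: n1←n0 n2←n1 n3←n1 n4←n2 n5←n2 n6←n2 n7←n6 n8←n2 n9←n6
Dom at joins:
  n1: preds {n0,n8}: {n0} ∩ {n0,n1,n2,n8} = {n0}; idom=n0
  n6: preds {n4,n5}: {n0,n1,n2,n4} ∩ {n0,n1,n2,n5} = {n0,n1,n2}; idom=n2
  n8: preds {n2,n6,n7}: {n0,n1,n2} ∩ {n0,n1,n2,n6} ∩ {n0,n1,n2,n6,n7} = {n0,n1,n2}; idom=n2
  n9: preds {n6,n7}: {n0,n1,n2,n6} ∩ {n0,n1,n2,n6,n7} = {n0,n1,n2,n6}; idom=n6

Frontier:
  n1←n0: walk · to n0
  n1←n8: walk n8→n2→n1 to n0
  n6←n4: walk n4 to n2
  n6←n5: walk n5 to n2
  n8←n2: walk · to n2
  n8←n6: walk n6 to n2
  n8←n7: walk n7→n6 to n2
  n9←n6: walk · to n6
  n9←n7: walk n7 to n6
  n0 → ∅
  n1 → {n1}
  n2 → {n1}
  n3 → ∅
  n4 → {n6}
  n5 → {n6}
  n6 → {n8}
  n7 → {n8,n9}
  n8 → {n1}
  n9 → ∅

DF(n8) = ["n1"]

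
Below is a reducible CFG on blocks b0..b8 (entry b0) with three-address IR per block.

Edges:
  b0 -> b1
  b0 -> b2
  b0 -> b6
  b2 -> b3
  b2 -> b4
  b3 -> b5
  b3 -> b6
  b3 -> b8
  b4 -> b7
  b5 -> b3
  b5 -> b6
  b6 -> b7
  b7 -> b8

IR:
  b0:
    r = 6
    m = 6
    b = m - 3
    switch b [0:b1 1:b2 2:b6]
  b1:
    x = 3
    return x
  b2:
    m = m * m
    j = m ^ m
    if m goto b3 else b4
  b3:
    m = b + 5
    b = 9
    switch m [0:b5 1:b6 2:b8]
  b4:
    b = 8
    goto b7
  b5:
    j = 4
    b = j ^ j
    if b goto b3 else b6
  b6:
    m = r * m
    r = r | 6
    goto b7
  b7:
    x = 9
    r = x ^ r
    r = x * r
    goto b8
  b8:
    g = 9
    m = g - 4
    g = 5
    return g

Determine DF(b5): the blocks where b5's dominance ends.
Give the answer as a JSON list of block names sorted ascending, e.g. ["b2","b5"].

idom tree: b1←b0 b2←b0 b3←b2 b4←b2 b5←b3 b6←b0 b7←b0 b8←b0
Dom at joins:
  b3: preds {b2,b5}: {b0,b2} ∩ {b0,b2,b3,b5} = {b0,b2}; idom=b2
  b6: preds {b0,b3,b5}: {b0} ∩ {b0,b2,b3} ∩ {b0,b2,b3,b5} = {b0}; idom=b0
  b7: preds {b4,b6}: {b0,b2,b4} ∩ {b0,b6} = {b0}; idom=b0
  b8: preds {b3,b7}: {b0,b2,b3} ∩ {b0,b7} = {b0}; idom=b0

DF walk-up:
  join b3 pred b2: · stop@b2
  join b3 pred b5: b5→b3 stop@b2
  join b6 pred b0: · stop@b0
  join b6 pred b3: b3→b2 stop@b0
  join b6 pred b5: b5→b3→b2 stop@b0
  join b7 pred b4: b4→b2 stop@b0
  join b7 pred b6: b6 stop@b0
  join b8 pred b3: b3→b2 stop@b0
  join b8 pred b7: b7 stop@b0
  b0: DF=∅
  b1: DF=∅
  b2: DF={b6,b7,b8}
  b3: DF={b3,b6,b8}
  b4: DF={b7}
  b5: DF={b3,b6}
  b6: DF={b7}
  b7: DF={b8}
  b8: DF=∅

DF(b5) = ["b3", "b6"]

Answer: ["b3", "b6"]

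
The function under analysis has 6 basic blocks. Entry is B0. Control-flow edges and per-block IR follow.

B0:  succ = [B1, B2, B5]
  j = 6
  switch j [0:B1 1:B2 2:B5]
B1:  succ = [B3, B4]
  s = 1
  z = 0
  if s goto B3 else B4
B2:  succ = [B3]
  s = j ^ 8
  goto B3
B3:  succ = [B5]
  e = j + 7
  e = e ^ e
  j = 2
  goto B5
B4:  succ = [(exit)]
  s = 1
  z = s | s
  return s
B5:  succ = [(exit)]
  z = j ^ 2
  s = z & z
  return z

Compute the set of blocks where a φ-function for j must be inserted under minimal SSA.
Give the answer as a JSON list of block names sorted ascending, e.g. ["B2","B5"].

Answer: ["B5"]

Derivation:
idom tree: B1←B0 B2←B0 B3←B0 B4←B1 B5←B0
Join-block Dom:
  B3: preds {B1,B2}: {B0,B1} ∩ {B0,B2} = {B0}; idom=B0
  B5: preds {B0,B3}: {B0} ∩ {B0,B3} = {B0}; idom=B0

DF derivation:
  B3←B1: walk B1 to B0
  B3←B2: walk B2 to B0
  B5←B0: walk · to B0
  B5←B3: walk B3 to B0
  B0: DF=∅
  B1: DF={B3}
  B2: DF={B3}
  B3: DF={B5}
  B4: DF=∅
  B5: DF=∅

φ for j: defs {B0,B3}
  DF⁺ = {B5}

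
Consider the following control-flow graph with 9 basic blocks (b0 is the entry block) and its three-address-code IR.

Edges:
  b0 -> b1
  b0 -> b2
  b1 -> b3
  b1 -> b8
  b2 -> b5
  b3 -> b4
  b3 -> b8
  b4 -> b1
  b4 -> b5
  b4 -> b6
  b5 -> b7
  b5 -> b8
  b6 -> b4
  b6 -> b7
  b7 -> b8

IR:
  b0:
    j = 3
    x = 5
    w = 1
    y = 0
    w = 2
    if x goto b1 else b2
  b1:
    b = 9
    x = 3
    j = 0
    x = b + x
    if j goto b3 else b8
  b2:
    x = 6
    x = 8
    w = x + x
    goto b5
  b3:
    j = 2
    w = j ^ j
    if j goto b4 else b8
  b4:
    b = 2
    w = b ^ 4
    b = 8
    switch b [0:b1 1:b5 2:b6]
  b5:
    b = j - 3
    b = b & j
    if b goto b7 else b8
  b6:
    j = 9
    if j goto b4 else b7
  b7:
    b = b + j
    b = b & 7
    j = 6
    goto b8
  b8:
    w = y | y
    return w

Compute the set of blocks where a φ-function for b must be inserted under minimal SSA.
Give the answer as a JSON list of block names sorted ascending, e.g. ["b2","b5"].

idom tree: b1←b0 b2←b0 b3←b1 b4←b3 b5←b0 b6←b4 b7←b0 b8←b0
Dom∩ at merges:
  b1: preds {b0,b4}: {b0} ∩ {b0,b1,b3,b4} = {b0}; idom=b0
  b4: preds {b3,b6}: {b0,b1,b3} ∩ {b0,b1,b3,b4,b6} = {b0,b1,b3}; idom=b3
  b5: preds {b2,b4}: {b0,b2} ∩ {b0,b1,b3,b4} = {b0}; idom=b0
  b7: preds {b5,b6}: {b0,b5} ∩ {b0,b1,b3,b4,b6} = {b0}; idom=b0
  b8: preds {b1,b3,b5,b7}: {b0,b1} ∩ {b0,b1,b3} ∩ {b0,b5} ∩ {b0,b7} = {b0}; idom=b0

Frontier:
  join b1 pred b0: · stop@b0
  join b1 pred b4: b4→b3→b1 stop@b0
  join b4 pred b3: · stop@b3
  join b4 pred b6: b6→b4 stop@b3
  join b5 pred b2: b2 stop@b0
  join b5 pred b4: b4→b3→b1 stop@b0
  join b7 pred b5: b5 stop@b0
  join b7 pred b6: b6→b4→b3→b1 stop@b0
  join b8 pred b1: b1 stop@b0
  join b8 pred b3: b3→b1 stop@b0
  join b8 pred b5: b5 stop@b0
  join b8 pred b7: b7 stop@b0
  b0 → ∅
  b1 → {b1,b5,b7,b8}
  b2 → {b5}
  b3 → {b1,b5,b7,b8}
  b4 → {b1,b4,b5,b7}
  b5 → {b7,b8}
  b6 → {b4,b7}
  b7 → {b8}
  b8 → ∅

φ for b: defs {b1,b4,b5,b7}
  DF⁺ = {b1,b4,b5,b7,b8}

Answer: ["b1", "b4", "b5", "b7", "b8"]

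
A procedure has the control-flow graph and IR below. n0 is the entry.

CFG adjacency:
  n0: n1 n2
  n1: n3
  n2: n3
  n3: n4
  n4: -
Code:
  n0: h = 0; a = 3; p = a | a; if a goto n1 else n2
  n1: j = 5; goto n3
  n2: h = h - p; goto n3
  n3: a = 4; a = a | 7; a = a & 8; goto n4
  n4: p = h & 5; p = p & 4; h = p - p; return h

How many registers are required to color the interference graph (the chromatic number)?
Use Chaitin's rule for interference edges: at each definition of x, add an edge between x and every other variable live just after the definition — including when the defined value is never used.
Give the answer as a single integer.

Answer: 3

Working:
Block summaries:
  n0 def {a,h,p} use ∅
  n1 def {j} use ∅
  n2 def {h} use {h,p}
  n3 def {a} use ∅
  n4 def {h,p} use {h}

Backward fixpoint:
  n0 li=∅ lo={h,p}
  n1 li={h} lo={h}
  n2 li={h,p} lo={h}
  n3 li={h} lo={h}
  n4 li={h} lo=∅

Interfere edges:
  a: {h,p}
  h: {a,j,p}
  j: {h}
  p: {a,h}

Registers:
  clique {a,h,p} ⇒ need ≥ 3
  3-colouring: c0={h}  c1={a,j}  c2={p}
  χ = 3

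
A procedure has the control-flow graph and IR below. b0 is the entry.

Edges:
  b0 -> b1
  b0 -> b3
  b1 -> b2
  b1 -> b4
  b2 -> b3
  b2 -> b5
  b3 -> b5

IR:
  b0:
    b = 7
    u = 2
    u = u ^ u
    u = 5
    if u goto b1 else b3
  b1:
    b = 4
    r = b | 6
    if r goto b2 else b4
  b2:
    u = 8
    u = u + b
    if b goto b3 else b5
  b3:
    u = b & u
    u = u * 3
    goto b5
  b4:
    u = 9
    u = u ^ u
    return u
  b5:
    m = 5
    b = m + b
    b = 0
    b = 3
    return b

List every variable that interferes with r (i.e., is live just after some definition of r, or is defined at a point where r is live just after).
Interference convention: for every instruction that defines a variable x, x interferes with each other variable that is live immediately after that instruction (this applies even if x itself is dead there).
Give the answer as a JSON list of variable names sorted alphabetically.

Per-block:
  b0: def={b,u} ue=∅
  b1: def={b,r} ue=∅
  b2: def={u} ue={b}
  b3: def={u} ue={b,u}
  b4: def={u} ue=∅
  b5: def={b,m} ue={b}

Backward fixpoint:
  b0 li=∅ lo={b,u}
  b1 li=∅ lo={b}
  b2 li={b} lo={b,u}
  b3 li={b,u} lo={b}
  b4 li=∅ lo=∅
  b5 li={b} lo=∅

Interfere edges:
  b: {m,r,u}
  m: {b}
  r: {b}
  u: {b}

N(r) = ["b"]

Answer: ["b"]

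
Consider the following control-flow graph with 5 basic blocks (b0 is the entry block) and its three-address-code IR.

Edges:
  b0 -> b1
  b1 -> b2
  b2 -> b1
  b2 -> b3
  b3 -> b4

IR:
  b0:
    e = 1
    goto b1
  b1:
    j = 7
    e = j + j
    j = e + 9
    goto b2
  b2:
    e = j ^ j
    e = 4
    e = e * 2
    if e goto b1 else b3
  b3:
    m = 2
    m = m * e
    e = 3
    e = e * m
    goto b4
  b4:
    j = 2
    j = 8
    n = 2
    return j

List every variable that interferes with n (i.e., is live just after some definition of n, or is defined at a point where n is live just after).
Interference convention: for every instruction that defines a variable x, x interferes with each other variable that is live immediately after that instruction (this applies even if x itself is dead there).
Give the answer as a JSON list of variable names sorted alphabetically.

Per-block:
  b0: {e} / ∅
  b1: {e,j} / ∅
  b2: {e} / {j}
  b3: {e,m} / {e}
  b4: {j,n} / ∅

Backward fixpoint:
  b0 li=∅ lo=∅
  b1 li=∅ lo={j}
  b2 li={j} lo={e}
  b3 li={e} lo=∅
  b4 li=∅ lo=∅

Interfere edges:
  e↔{m}
  j↔{n}
  m↔{e}
  n↔{j}

N(n) = ["j"]

Answer: ["j"]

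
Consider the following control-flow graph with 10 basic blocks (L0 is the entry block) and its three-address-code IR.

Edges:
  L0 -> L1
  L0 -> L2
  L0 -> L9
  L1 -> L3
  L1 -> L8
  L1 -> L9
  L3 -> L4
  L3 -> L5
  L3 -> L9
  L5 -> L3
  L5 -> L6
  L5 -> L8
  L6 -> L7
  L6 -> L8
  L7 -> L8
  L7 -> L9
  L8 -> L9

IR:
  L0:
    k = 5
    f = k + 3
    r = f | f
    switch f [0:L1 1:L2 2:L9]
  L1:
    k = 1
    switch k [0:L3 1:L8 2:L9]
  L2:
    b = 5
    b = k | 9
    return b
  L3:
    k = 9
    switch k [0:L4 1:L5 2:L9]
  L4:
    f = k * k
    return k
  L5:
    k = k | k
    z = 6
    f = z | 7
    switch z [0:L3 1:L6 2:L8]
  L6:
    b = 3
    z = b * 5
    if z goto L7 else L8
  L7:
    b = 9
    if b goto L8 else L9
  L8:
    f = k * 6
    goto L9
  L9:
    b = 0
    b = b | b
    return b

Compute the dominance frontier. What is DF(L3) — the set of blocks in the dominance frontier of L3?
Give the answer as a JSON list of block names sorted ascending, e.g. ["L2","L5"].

idom tree: L1←L0 L2←L0 L3←L1 L4←L3 L5←L3 L6←L5 L7←L6 L8←L1 L9←L0
Dom∩ at merges:
  L3: preds {L1,L5}: {L0,L1} ∩ {L0,L1,L3,L5} = {L0,L1}; idom=L1
  L8: preds {L1,L5,L6,L7}: {L0,L1} ∩ {L0,L1,L3,L5} ∩ {L0,L1,L3,L5,L6} ∩ {L0,L1,L3,L5,L6,L7} = {L0,L1}; idom=L1
  L9: preds {L0,L1,L3,L7,L8}: {L0} ∩ {L0,L1} ∩ {L0,L1,L3} ∩ {L0,L1,L3,L5,L6,L7} ∩ {L0,L1,L8} = {L0}; idom=L0

DF walk-up:
  L3←L1: walk · to L1
  L3←L5: walk L5→L3 to L1
  L8←L1: walk · to L1
  L8←L5: walk L5→L3 to L1
  L8←L6: walk L6→L5→L3 to L1
  L8←L7: walk L7→L6→L5→L3 to L1
  L9←L0: walk · to L0
  L9←L1: walk L1 to L0
  L9←L3: walk L3→L1 to L0
  L9←L7: walk L7→L6→L5→L3→L1 to L0
  L9←L8: walk L8→L1 to L0
  DF(L0)=∅
  DF(L1)={L9}
  DF(L2)=∅
  DF(L3)={L3,L8,L9}
  DF(L4)=∅
  DF(L5)={L3,L8,L9}
  DF(L6)={L8,L9}
  DF(L7)={L8,L9}
  DF(L8)={L9}
  DF(L9)=∅

DF(L3) = ["L3", "L8", "L9"]

Answer: ["L3", "L8", "L9"]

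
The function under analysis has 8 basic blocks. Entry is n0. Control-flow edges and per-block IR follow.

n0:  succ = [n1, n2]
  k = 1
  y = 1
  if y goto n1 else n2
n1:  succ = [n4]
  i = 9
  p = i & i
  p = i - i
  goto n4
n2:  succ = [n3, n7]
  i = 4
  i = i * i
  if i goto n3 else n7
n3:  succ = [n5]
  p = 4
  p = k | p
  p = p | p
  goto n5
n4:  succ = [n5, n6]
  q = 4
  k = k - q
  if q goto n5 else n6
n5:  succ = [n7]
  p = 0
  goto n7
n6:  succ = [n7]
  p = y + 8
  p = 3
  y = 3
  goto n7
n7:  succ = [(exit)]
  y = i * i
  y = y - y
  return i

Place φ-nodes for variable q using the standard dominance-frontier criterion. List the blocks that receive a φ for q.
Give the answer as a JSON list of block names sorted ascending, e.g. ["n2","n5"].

idom tree: n1←n0 n2←n0 n3←n2 n4←n1 n5←n0 n6←n4 n7←n0
Dom∩ at merges:
  n5: preds {n3,n4}: {n0,n2,n3} ∩ {n0,n1,n4} = {n0}; idom=n0
  n7: preds {n2,n5,n6}: {n0,n2} ∩ {n0,n5} ∩ {n0,n1,n4,n6} = {n0}; idom=n0

DF derivation:
  join n5 pred n3: n3→n2 stop@n0
  join n5 pred n4: n4→n1 stop@n0
  join n7 pred n2: n2 stop@n0
  join n7 pred n5: n5 stop@n0
  join n7 pred n6: n6→n4→n1 stop@n0
  DF(n0)=∅
  DF(n1)={n5,n7}
  DF(n2)={n5,n7}
  DF(n3)={n5}
  DF(n4)={n5,n7}
  DF(n5)={n7}
  DF(n6)={n7}
  DF(n7)=∅

φ for q: defs {n4}
  DF⁺ = {n5,n7}

Answer: ["n5", "n7"]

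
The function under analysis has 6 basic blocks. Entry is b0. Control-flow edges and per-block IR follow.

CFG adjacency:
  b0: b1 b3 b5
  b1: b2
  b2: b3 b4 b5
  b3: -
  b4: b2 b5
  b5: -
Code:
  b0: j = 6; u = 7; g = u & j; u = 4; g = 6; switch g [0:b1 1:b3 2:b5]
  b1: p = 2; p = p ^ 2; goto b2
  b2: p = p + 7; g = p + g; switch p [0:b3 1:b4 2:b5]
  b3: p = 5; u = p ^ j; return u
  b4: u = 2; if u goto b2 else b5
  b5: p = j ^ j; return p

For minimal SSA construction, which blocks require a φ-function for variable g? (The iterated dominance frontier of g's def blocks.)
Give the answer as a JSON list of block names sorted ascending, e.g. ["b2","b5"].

idom tree: b1←b0 b2←b1 b3←b0 b4←b2 b5←b0
Dom at joins:
  b2: preds {b1,b4}: {b0,b1} ∩ {b0,b1,b2,b4} = {b0,b1}; idom=b1
  b3: preds {b0,b2}: {b0} ∩ {b0,b1,b2} = {b0}; idom=b0
  b5: preds {b0,b2,b4}: {b0} ∩ {b0,b1,b2} ∩ {b0,b1,b2,b4} = {b0}; idom=b0

DF derivation:
  b2←b1: walk · to b1
  b2←b4: walk b4→b2 to b1
  b3←b0: walk · to b0
  b3←b2: walk b2→b1 to b0
  b5←b0: walk · to b0
  b5←b2: walk b2→b1 to b0
  b5←b4: walk b4→b2→b1 to b0
  DF(b0)=∅
  DF(b1)={b3,b5}
  DF(b2)={b2,b3,b5}
  DF(b3)=∅
  DF(b4)={b2,b5}
  DF(b5)=∅

φ for g: defs {b0,b2}
  DF⁺ = {b2,b3,b5}

Answer: ["b2", "b3", "b5"]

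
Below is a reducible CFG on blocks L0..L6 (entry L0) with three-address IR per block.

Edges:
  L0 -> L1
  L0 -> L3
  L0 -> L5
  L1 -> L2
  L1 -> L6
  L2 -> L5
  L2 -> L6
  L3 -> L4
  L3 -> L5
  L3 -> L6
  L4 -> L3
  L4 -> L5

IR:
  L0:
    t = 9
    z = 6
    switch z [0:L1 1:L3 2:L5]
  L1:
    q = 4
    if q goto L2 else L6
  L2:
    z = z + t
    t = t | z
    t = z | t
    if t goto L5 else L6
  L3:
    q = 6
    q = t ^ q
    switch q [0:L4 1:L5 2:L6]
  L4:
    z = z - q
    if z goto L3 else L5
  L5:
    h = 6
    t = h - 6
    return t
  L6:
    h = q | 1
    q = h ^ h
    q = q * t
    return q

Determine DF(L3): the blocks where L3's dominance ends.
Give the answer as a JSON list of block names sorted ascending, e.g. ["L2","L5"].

Answer: ["L3", "L5", "L6"]

Derivation:
idom tree: L1←L0 L2←L1 L3←L0 L4←L3 L5←L0 L6←L0
Join-block Dom:
  L3: preds {L0,L4}: {L0} ∩ {L0,L3,L4} = {L0}; idom=L0
  L5: preds {L0,L2,L3,L4}: {L0} ∩ {L0,L1,L2} ∩ {L0,L3} ∩ {L0,L3,L4} = {L0}; idom=L0
  L6: preds {L1,L2,L3}: {L0,L1} ∩ {L0,L1,L2} ∩ {L0,L3} = {L0}; idom=L0

DF walk-up:
  join L3 pred L0: · stop@L0
  join L3 pred L4: L4→L3 stop@L0
  join L5 pred L0: · stop@L0
  join L5 pred L2: L2→L1 stop@L0
  join L5 pred L3: L3 stop@L0
  join L5 pred L4: L4→L3 stop@L0
  join L6 pred L1: L1 stop@L0
  join L6 pred L2: L2→L1 stop@L0
  join L6 pred L3: L3 stop@L0
  L0: DF=∅
  L1: DF={L5,L6}
  L2: DF={L5,L6}
  L3: DF={L3,L5,L6}
  L4: DF={L3,L5}
  L5: DF=∅
  L6: DF=∅

DF(L3) = ["L3", "L5", "L6"]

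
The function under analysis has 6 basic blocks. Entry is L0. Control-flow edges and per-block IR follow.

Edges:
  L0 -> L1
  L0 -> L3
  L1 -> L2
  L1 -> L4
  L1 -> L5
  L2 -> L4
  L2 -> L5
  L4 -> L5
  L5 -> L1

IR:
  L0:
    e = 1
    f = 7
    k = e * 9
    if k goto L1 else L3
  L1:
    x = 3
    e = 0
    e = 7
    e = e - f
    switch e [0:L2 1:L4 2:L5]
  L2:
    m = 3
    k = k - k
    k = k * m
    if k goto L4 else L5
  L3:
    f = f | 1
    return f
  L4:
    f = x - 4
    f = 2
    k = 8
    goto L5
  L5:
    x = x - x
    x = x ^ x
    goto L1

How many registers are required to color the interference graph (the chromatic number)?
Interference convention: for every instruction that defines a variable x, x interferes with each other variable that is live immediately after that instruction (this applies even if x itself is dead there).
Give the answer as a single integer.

Answer: 4

Working:
Per-block:
  L0 def {e,f,k} use ∅
  L1 def {e,x} use {f}
  L2 def {k,m} use {k}
  L3 def {f} use {f}
  L4 def {f,k} use {x}
  L5 def {x} use {x}

Backward fixpoint:
  live L0: ∅→{f,k}
  live L1: {f,k}→{f,k,x}
  live L2: {f,k,x}→{f,k,x}
  live L3: {f}→∅
  live L4: {x}→{f,k,x}
  live L5: {f,k,x}→{f,k}

Interference:
  e↔{f,k,x}
  f↔{e,k,m,x}
  k↔{e,f,m,x}
  m↔{f,k,x}
  x↔{e,f,k,m}

Chromatic number:
  clique {e,f,k,x} ⇒ need ≥ 4
  assign e→c3 f→c0 k→c1 m→c3 x→c2 — no edge inside a register ⇒ χ ≤ 4
  χ = 4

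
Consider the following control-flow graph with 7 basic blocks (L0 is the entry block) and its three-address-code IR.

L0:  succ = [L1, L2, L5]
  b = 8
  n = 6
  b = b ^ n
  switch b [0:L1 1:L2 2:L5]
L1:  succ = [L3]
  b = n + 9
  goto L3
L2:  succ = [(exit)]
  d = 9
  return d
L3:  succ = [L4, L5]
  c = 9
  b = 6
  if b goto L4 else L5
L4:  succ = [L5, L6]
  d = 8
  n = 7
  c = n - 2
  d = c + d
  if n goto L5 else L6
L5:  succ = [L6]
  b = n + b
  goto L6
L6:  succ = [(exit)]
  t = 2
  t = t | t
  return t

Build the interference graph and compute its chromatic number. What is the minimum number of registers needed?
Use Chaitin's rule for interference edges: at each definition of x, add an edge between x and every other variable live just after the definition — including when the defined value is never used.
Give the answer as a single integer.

def/use:
  L0 def {b,n} use ∅
  L1 def {b} use {n}
  L2 def {d} use ∅
  L3 def {b,c} use ∅
  L4 def {c,d,n} use ∅
  L5 def {b} use {b,n}
  L6 def {t} use ∅

Live sets:
  L0 li=∅ lo={b,n}
  L1 li={n} lo={n}
  L2 li=∅ lo=∅
  L3 li={n} lo={b,n}
  L4 li={b} lo={b,n}
  L5 li={b,n} lo=∅
  L6 li=∅ lo=∅

Interference:
  b — {c,d,n}
  c — {b,d,n}
  d — {b,c,n}
  n — {b,c,d}
  t — ∅

Chromatic number:
  clique {b,c,d,n} ⇒ need ≥ 4
  assign b→R0 c→R1 d→R2 n→R3 t→R0 — no edge inside a register ⇒ χ ≤ 4
  χ = 4

Answer: 4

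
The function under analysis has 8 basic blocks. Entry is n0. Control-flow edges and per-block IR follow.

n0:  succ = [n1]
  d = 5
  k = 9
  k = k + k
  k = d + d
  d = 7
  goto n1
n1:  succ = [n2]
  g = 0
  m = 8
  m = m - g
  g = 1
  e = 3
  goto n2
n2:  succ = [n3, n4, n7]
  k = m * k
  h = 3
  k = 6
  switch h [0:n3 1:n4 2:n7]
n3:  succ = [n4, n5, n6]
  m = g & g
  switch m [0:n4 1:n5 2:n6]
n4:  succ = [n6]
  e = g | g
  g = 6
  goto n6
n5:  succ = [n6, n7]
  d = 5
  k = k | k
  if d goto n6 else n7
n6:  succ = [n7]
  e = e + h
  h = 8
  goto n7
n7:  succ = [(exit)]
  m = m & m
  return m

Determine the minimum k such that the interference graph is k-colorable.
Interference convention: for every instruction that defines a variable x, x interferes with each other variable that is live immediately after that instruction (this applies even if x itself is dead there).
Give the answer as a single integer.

def/use:
  n0: def={d,k} ue=∅
  n1: def={e,g,m} ue=∅
  n2: def={h,k} ue={k,m}
  n3: def={m} ue={g}
  n4: def={e,g} ue={g}
  n5: def={d,k} ue={k}
  n6: def={e,h} ue={e,h}
  n7: def={m} ue={m}

Liveness:
  n0 li=∅ lo={k}
  n1 li={k} lo={e,g,k,m}
  n2 li={e,g,k,m} lo={e,g,h,k,m}
  n3 li={e,g,h,k} lo={e,g,h,k,m}
  n4 li={g,h,m} lo={e,h,m}
  n5 li={e,h,k,m} lo={e,h,m}
  n6 li={e,h,m} lo={m}
  n7 li={m} lo=∅

Interference:
  d↔{e,h,k,m}
  e↔{d,g,h,k,m}
  g↔{e,h,k,m}
  h↔{d,e,g,k,m}
  k↔{d,e,g,h,m}
  m↔{d,e,g,h,k}

Chromatic number:
  {d,e,h,k,m} pairwise interfere (5-clique) ⇒ χ ≥ 5
  5-colouring: r0={e}  r1={h}  r2={k}  r3={m}  r4={d,g}
  χ = 5

Answer: 5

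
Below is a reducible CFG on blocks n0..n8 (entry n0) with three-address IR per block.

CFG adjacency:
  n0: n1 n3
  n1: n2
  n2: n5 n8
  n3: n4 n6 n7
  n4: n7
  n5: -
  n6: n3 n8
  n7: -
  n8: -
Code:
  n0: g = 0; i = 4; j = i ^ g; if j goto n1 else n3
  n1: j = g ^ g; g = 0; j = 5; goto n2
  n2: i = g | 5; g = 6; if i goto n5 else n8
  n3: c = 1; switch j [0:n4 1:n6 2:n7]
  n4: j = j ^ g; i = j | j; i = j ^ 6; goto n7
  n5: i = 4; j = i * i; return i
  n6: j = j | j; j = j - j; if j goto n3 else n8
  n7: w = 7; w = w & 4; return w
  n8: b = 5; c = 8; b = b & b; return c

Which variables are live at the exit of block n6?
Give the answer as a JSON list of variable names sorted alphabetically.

Answer: ["g", "j"]

Working:
Block summaries:
  n0: def={g,i,j} ue=∅
  n1: def={g,j} ue={g}
  n2: def={g,i} ue={g}
  n3: def={c} ue={j}
  n4: def={i,j} ue={g,j}
  n5: def={i,j} ue=∅
  n6: def={j} ue={j}
  n7: def={w} ue=∅
  n8: def={b,c} ue=∅

Live sets:
  live n0: ∅→{g,j}
  live n1: {g}→{g}
  live n2: {g}→∅
  live n3: {g,j}→{g,j}
  live n4: {g,j}→∅
  live n5: ∅→∅
  live n6: {g,j}→{g,j}
  live n7: ∅→∅
  live n8: ∅→∅

live-out(n6) = ["g", "j"]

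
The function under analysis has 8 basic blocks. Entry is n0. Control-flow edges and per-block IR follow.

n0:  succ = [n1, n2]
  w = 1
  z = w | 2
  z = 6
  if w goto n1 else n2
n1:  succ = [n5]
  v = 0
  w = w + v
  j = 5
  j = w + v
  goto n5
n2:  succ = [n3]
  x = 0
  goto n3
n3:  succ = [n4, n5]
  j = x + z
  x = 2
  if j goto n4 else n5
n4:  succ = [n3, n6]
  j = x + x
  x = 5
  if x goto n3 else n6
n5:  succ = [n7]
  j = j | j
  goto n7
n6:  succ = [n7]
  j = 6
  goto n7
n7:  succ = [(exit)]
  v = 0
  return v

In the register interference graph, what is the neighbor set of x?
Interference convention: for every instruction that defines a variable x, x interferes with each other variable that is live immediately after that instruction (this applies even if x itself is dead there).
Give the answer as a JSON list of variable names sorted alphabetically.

Answer: ["j", "z"]

Derivation:
def/use:
  n0: def={w,z} ue=∅
  n1: def={j,v,w} ue={w}
  n2: def={x} ue=∅
  n3: def={j,x} ue={x,z}
  n4: def={j,x} ue={x}
  n5: def={j} ue={j}
  n6: def={j} ue=∅
  n7: def={v} ue=∅

Liveness:
  n0: in=∅ out={w,z}
  n1: in={w} out={j}
  n2: in={z} out={x,z}
  n3: in={x,z} out={j,x,z}
  n4: in={x,z} out={x,z}
  n5: in={j} out=∅
  n6: in=∅ out=∅
  n7: in=∅ out=∅

Conflict graph:
  j — {v,w,x,z}
  v — {j,w}
  w — {j,v,z}
  x — {j,z}
  z — {j,w,x}

N(x) = ["j", "z"]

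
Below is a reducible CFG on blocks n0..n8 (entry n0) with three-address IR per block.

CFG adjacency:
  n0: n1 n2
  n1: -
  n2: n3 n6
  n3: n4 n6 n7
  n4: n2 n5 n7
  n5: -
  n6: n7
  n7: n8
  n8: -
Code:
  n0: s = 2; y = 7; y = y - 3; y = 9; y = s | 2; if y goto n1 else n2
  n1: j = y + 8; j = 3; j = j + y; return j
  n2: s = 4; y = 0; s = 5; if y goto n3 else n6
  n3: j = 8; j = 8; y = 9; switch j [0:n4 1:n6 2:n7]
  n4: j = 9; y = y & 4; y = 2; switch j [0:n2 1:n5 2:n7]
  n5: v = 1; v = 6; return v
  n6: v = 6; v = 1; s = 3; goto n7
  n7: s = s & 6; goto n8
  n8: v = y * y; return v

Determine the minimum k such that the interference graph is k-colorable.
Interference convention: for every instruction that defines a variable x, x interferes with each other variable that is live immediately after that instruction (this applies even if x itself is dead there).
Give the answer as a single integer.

Answer: 3

Derivation:
Per-block:
  n0: {s,y} / ∅
  n1: {j} / {y}
  n2: {s,y} / ∅
  n3: {j,y} / ∅
  n4: {j,y} / {y}
  n5: {v} / ∅
  n6: {s,v} / ∅
  n7: {s} / {s}
  n8: {v} / {y}

Live sets:
  n0: in=∅ out={y}
  n1: in={y} out=∅
  n2: in=∅ out={s,y}
  n3: in={s} out={s,y}
  n4: in={s,y} out={s,y}
  n5: in=∅ out=∅
  n6: in={y} out={s,y}
  n7: in={s,y} out={y}
  n8: in={y} out=∅

Conflict graph:
  j — {s,y}
  s — {j,y}
  v — {y}
  y — {j,s,v}

Colouring:
  {j,s,y} pairwise interfere (3-clique) ⇒ χ ≥ 3
  assign j→r1 s→r2 v→r1 y→r0 — no edge inside a register ⇒ χ ≤ 3
  χ = 3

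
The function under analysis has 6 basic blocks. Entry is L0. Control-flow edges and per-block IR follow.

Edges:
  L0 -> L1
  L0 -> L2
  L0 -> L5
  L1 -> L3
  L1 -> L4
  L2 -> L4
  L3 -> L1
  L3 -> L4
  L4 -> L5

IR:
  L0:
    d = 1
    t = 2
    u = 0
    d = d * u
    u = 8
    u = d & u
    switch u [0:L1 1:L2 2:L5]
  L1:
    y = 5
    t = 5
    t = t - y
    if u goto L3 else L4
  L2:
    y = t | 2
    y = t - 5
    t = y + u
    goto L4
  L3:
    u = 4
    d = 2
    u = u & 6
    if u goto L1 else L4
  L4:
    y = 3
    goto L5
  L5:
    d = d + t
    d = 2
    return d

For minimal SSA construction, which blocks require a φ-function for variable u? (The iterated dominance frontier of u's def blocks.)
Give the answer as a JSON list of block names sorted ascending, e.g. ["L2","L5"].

idom tree: L1←L0 L2←L0 L3←L1 L4←L0 L5←L0
Dom∩ at merges:
  L1: preds {L0,L3}: {L0} ∩ {L0,L1,L3} = {L0}; idom=L0
  L4: preds {L1,L2,L3}: {L0,L1} ∩ {L0,L2} ∩ {L0,L1,L3} = {L0}; idom=L0
  L5: preds {L0,L4}: {L0} ∩ {L0,L4} = {L0}; idom=L0

Frontier:
  join L1 pred L0: · stop@L0
  join L1 pred L3: L3→L1 stop@L0
  join L4 pred L1: L1 stop@L0
  join L4 pred L2: L2 stop@L0
  join L4 pred L3: L3→L1 stop@L0
  join L5 pred L0: · stop@L0
  join L5 pred L4: L4 stop@L0
  DF(L0)=∅
  DF(L1)={L1,L4}
  DF(L2)={L4}
  DF(L3)={L1,L4}
  DF(L4)={L5}
  DF(L5)=∅

φ for u: defs {L0,L3}
  DF⁺ = {L1,L4,L5}

Answer: ["L1", "L4", "L5"]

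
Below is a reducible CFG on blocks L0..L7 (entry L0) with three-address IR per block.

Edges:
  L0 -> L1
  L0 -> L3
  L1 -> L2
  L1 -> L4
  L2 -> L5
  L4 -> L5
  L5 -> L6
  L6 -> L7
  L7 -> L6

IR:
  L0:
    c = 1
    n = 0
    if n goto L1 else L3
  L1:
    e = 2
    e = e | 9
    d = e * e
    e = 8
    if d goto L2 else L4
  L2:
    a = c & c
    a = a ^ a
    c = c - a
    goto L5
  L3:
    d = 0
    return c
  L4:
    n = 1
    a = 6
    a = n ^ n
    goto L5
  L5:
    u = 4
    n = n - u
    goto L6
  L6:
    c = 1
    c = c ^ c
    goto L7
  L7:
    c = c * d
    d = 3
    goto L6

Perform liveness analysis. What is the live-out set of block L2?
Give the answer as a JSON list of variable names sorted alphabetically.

Block summaries:
  L0 def {c,n} use ∅
  L1 def {d,e} use ∅
  L2 def {a,c} use {c}
  L3 def {d} use {c}
  L4 def {a,n} use ∅
  L5 def {n,u} use {n}
  L6 def {c} use ∅
  L7 def {c,d} use {c,d}

Live sets:
  L0: in=∅ out={c,n}
  L1: in={c,n} out={c,d,n}
  L2: in={c,d,n} out={d,n}
  L3: in={c} out=∅
  L4: in={d} out={d,n}
  L5: in={d,n} out={d}
  L6: in={d} out={c,d}
  L7: in={c,d} out={d}

live-out(L2) = ["d", "n"]

Answer: ["d", "n"]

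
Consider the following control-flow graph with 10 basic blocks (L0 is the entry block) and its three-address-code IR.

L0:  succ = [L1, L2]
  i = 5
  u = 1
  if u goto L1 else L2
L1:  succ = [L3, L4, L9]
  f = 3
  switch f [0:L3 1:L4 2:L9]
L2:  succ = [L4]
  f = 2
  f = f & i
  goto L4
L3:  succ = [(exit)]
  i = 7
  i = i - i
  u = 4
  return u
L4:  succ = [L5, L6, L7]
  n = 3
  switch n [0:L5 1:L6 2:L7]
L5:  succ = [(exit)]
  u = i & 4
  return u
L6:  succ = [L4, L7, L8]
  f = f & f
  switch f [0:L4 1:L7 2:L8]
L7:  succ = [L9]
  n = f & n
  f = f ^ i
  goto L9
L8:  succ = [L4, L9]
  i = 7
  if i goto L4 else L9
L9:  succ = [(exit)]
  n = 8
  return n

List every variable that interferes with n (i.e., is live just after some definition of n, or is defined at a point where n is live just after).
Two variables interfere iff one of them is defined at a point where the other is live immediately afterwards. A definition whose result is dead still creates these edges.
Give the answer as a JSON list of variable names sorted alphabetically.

Answer: ["f", "i"]

Derivation:
Per-block:
  L0 def {i,u} use ∅
  L1 def {f} use ∅
  L2 def {f} use {i}
  L3 def {i,u} use ∅
  L4 def {n} use ∅
  L5 def {u} use {i}
  L6 def {f} use {f}
  L7 def {f,n} use {f,i,n}
  L8 def {i} use ∅
  L9 def {n} use ∅

Backward fixpoint:
  live L0: ∅→{i}
  live L1: {i}→{f,i}
  live L2: {i}→{f,i}
  live L3: ∅→∅
  live L4: {f,i}→{f,i,n}
  live L5: {i}→∅
  live L6: {f,i,n}→{f,i,n}
  live L7: {f,i,n}→∅
  live L8: {f}→{f,i}
  live L9: ∅→∅

Interference:
  f: {i,n}
  i: {f,n,u}
  n: {f,i}
  u: {i}

N(n) = ["f", "i"]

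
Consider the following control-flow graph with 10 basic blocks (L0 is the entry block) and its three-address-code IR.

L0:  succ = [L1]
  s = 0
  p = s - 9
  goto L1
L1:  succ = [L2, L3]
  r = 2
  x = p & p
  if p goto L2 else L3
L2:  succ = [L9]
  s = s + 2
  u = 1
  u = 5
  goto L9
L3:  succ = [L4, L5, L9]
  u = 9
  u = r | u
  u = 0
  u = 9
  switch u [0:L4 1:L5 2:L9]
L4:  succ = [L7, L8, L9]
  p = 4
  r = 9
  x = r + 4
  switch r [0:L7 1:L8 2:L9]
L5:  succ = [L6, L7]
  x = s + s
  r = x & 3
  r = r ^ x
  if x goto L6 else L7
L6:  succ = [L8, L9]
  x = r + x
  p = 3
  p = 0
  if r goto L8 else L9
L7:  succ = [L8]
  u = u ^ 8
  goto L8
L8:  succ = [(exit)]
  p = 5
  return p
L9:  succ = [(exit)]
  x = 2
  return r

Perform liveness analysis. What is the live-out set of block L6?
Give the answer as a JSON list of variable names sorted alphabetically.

def/use:
  L0: {p,s} / ∅
  L1: {r,x} / {p}
  L2: {s,u} / {s}
  L3: {u} / {r}
  L4: {p,r,x} / ∅
  L5: {r,x} / {s}
  L6: {p,x} / {r,x}
  L7: {u} / {u}
  L8: {p} / ∅
  L9: {x} / {r}

Backward fixpoint:
  L0: in=∅ out={p,s}
  L1: in={p,s} out={r,s}
  L2: in={r,s} out={r}
  L3: in={r,s} out={r,s,u}
  L4: in={u} out={r,u}
  L5: in={s,u} out={r,u,x}
  L6: in={r,x} out={r}
  L7: in={u} out=∅
  L8: in=∅ out=∅
  L9: in={r} out=∅

live-out(L6) = ["r"]

Answer: ["r"]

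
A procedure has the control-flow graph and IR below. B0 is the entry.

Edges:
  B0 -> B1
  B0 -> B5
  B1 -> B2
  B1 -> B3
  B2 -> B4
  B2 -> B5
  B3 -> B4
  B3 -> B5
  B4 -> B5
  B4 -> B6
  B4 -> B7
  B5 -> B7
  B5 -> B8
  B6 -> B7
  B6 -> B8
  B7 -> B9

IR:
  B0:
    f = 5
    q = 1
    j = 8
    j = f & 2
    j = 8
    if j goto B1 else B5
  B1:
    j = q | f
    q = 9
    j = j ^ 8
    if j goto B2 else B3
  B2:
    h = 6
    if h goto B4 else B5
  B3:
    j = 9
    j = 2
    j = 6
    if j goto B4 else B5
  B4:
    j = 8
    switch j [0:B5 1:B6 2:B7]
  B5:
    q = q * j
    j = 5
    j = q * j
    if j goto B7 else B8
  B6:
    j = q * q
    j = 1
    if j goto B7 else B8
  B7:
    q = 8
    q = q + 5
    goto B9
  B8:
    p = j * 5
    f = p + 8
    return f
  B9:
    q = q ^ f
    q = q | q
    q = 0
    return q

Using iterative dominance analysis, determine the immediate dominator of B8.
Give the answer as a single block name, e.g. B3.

idom tree: B1←B0 B2←B1 B3←B1 B4←B1 B5←B0 B6←B4 B7←B0 B8←B0 B9←B7
Dom at joins:
  B4: preds {B2,B3}: {B0,B1,B2} ∩ {B0,B1,B3} = {B0,B1}; idom=B1
  B5: preds {B0,B2,B3,B4}: {B0} ∩ {B0,B1,B2} ∩ {B0,B1,B3} ∩ {B0,B1,B4} = {B0}; idom=B0
  B7: preds {B4,B5,B6}: {B0,B1,B4} ∩ {B0,B5} ∩ {B0,B1,B4,B6} = {B0}; idom=B0
  B8: preds {B5,B6}: {B0,B5} ∩ {B0,B1,B4,B6} = {B0}; idom=B0

idom(B8) = B0

Answer: B0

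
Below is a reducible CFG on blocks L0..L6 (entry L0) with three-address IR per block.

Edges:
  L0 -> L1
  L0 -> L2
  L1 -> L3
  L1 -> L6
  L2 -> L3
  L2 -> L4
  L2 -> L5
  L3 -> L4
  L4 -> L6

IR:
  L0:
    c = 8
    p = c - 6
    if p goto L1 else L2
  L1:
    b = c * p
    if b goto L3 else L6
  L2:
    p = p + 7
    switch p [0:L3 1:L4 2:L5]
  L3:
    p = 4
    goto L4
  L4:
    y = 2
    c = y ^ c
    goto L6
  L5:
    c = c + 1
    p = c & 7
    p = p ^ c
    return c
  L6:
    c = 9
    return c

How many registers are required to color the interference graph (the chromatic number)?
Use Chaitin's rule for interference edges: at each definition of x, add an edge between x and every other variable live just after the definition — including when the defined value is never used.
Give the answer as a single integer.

Answer: 2

Analysis:
Block summaries:
  L0 def {c,p} use ∅
  L1 def {b} use {c,p}
  L2 def {p} use {p}
  L3 def {p} use ∅
  L4 def {c,y} use {c}
  L5 def {c,p} use {c}
  L6 def {c} use ∅

Backward fixpoint:
  L0 li=∅ lo={c,p}
  L1 li={c,p} lo={c}
  L2 li={c,p} lo={c}
  L3 li={c} lo={c}
  L4 li={c} lo=∅
  L5 li={c} lo=∅
  L6 li=∅ lo=∅

Interference:
  b — {c}
  c — {b,p,y}
  p — {c}
  y — {c}

Registers:
  {b,c} pairwise interfere (2-clique) ⇒ χ ≥ 2
  2-colouring: c0={c}  c1={b,p,y}
  χ = 2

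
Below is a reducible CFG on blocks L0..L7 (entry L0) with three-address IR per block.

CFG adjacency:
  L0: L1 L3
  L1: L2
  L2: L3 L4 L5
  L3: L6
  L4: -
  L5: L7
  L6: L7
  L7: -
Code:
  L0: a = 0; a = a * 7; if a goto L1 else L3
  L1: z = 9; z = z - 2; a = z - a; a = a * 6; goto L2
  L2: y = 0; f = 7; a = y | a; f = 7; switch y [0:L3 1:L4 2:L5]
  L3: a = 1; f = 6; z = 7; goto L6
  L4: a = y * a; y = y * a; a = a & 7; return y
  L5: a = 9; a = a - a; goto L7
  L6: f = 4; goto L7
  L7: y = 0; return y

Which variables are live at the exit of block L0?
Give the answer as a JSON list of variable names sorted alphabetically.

Per-block:
  L0: def={a} ue=∅
  L1: def={a,z} ue={a}
  L2: def={a,f,y} ue={a}
  L3: def={a,f,z} ue=∅
  L4: def={a,y} ue={a,y}
  L5: def={a} ue=∅
  L6: def={f} ue=∅
  L7: def={y} ue=∅

Live sets:
  L0 li=∅ lo={a}
  L1 li={a} lo={a}
  L2 li={a} lo={a,y}
  L3 li=∅ lo=∅
  L4 li={a,y} lo=∅
  L5 li=∅ lo=∅
  L6 li=∅ lo=∅
  L7 li=∅ lo=∅

live-out(L0) = ["a"]

Answer: ["a"]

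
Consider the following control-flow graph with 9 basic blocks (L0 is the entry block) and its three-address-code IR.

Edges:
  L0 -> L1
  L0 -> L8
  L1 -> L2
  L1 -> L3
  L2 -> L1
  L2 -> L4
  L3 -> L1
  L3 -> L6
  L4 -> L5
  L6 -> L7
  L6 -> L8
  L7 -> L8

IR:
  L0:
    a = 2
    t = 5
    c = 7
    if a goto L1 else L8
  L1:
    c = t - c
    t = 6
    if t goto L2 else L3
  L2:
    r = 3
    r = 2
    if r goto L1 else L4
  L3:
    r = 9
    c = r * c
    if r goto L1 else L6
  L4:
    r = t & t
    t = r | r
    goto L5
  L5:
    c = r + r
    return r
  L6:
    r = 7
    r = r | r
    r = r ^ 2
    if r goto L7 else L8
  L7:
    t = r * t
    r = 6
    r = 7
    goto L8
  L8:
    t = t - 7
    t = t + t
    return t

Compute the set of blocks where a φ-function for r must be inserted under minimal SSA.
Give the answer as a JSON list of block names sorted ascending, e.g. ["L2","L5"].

idom tree: L1←L0 L2←L1 L3←L1 L4←L2 L5←L4 L6←L3 L7←L6 L8←L0
Dom∩ at merges:
  L1: preds {L0,L2,L3}: {L0} ∩ {L0,L1,L2} ∩ {L0,L1,L3} = {L0}; idom=L0
  L8: preds {L0,L6,L7}: {L0} ∩ {L0,L1,L3,L6} ∩ {L0,L1,L3,L6,L7} = {L0}; idom=L0

DF walk-up:
  join L1 pred L0: · stop@L0
  join L1 pred L2: L2→L1 stop@L0
  join L1 pred L3: L3→L1 stop@L0
  join L8 pred L0: · stop@L0
  join L8 pred L6: L6→L3→L1 stop@L0
  join L8 pred L7: L7→L6→L3→L1 stop@L0
  L0: DF=∅
  L1: DF={L1,L8}
  L2: DF={L1}
  L3: DF={L1,L8}
  L4: DF=∅
  L5: DF=∅
  L6: DF={L8}
  L7: DF={L8}
  L8: DF=∅

φ for r: defs {L2,L3,L4,L6,L7}
  DF⁺ = {L1,L8}

Answer: ["L1", "L8"]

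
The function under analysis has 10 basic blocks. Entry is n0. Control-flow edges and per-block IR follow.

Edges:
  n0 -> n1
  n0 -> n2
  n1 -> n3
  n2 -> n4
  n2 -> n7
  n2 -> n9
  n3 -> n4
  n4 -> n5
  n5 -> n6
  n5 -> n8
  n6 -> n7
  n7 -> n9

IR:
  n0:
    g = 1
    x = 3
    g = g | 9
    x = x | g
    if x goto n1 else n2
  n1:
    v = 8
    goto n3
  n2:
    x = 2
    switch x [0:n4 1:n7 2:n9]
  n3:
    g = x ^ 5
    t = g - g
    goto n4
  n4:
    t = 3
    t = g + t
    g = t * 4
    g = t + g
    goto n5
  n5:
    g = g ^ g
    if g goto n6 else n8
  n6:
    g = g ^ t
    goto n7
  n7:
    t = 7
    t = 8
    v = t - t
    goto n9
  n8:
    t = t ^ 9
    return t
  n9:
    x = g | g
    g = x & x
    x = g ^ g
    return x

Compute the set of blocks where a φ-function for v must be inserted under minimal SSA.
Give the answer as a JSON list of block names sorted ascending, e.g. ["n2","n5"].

Answer: ["n4", "n7", "n9"]

Analysis:
idom tree: n1←n0 n2←n0 n3←n1 n4←n0 n5←n4 n6←n5 n7←n0 n8←n5 n9←n0
Dom at joins:
  n4: preds {n2,n3}: {n0,n2} ∩ {n0,n1,n3} = {n0}; idom=n0
  n7: preds {n2,n6}: {n0,n2} ∩ {n0,n4,n5,n6} = {n0}; idom=n0
  n9: preds {n2,n7}: {n0,n2} ∩ {n0,n7} = {n0}; idom=n0

Frontier:
  n4←n2: walk n2 to n0
  n4←n3: walk n3→n1 to n0
  n7←n2: walk n2 to n0
  n7←n6: walk n6→n5→n4 to n0
  n9←n2: walk n2 to n0
  n9←n7: walk n7 to n0
  n0: DF=∅
  n1: DF={n4}
  n2: DF={n4,n7,n9}
  n3: DF={n4}
  n4: DF={n7}
  n5: DF={n7}
  n6: DF={n7}
  n7: DF={n9}
  n8: DF=∅
  n9: DF=∅

φ for v: defs {n1,n7}
  DF⁺ = {n4,n7,n9}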